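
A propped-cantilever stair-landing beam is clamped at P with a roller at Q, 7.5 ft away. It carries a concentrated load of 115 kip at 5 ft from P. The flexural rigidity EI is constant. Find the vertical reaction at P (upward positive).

Release the roller at Q. Primary structure: cantilever fixed at P.
Downward deflection at the released point Q due to the loads:
  point load 115 at a = 5: Pa²(3L − a)/(6EI) = 8385/EI
Tip deflection under a unit load at Q: L³/(3EI) = 140.6/EI.
The prop prevents deflection at Q: R_Q = δ_0/δ_{QQ} = 8385/140.6 = 59.63 kip.
Vertical equilibrium: R_P = ΣP − R_Q = 115 − 59.63 = 55.37 kip.

R_P = 55.37 kip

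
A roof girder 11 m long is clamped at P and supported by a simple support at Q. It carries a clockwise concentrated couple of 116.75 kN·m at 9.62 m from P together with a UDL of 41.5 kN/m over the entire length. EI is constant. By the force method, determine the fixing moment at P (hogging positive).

M_P = 572.1 kN·m

Release the roller at Q. Primary structure: cantilever fixed at P.
Deflection at Q on the released cantilever, summing each load's contribution:
  clockwise couple 116.75 at a = 9.62: M₀a(2L − a)/(2EI) = 6952/EI
  UDL 41.5: wL⁴/(8EI) = 75950/EI
  δ_0 = 82902/EI
Tip deflection under a unit load at Q: L³/(3EI) = 443.7/EI.
Compatibility at Q: δ_0 − R_Q·δ_{QQ} = 0, so R_Q = 82902/443.7 = 186.9 kN.
Moment equilibrium about P: M_P = Σ(load moments about P) − R_Q·L = 2628 − 186.9×11 = 572.1 kN·m.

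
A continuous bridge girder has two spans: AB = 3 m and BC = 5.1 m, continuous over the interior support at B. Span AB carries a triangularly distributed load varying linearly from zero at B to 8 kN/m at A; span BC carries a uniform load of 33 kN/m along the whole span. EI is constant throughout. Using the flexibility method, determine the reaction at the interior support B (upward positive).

R_B = 124.7 kN

Take M_B as the redundant. Released structure: two simple spans AB and BC with a hinge at B.
End slopes at the hinge B, treating each span as simply supported:
  span AB: triangular load, peak 8: 7w₀L³/(360EI) = 4.2/EI
  span BC: UDL 33: wL³/(24EI) = 182.4/EI
  relative rotation θ_0 = (4.2 + 182.4)/EI = 186.6/EI
A unit hogging moment at B produces rotation L₁/(3EI) + L₂/(3EI) = 2.7/EI.
Slope continuity at B: θ_0 = M_B·2.7/EI, so M_B = 186.6/2.7 = 69.11 kN·m (hogging).
Span AB, ΣM about A with M_B applied at B: R_B^{AB}·3 = 12 + 69.11, so R_B^{AB} = 27.04 kN and R_A = 12 − 27.04 = -15.04 kN.
Span BC, ΣM about C: R_B^{BC}·5.1 = 429.2 + 69.11, so R_B^{BC} = 97.7 kN and R_C = 168.3 − 97.7 = 70.6 kN.
R_B = 27.04 + 97.7 = 124.7 kN.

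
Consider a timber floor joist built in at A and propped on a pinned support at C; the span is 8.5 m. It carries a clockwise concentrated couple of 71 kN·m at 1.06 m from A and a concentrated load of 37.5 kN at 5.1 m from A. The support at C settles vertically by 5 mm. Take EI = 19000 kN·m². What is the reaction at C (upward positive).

R_C = 18.67 kN

Release the roller at C. Primary structure: cantilever fixed at A.
Primary-structure tip deflection at C by superposition:
  clockwise couple 71 at a = 1.06: M₀a(2L − a)/(2EI) = 599.8/EI
  point load 37.5 at a = 5.1: Pa²(3L − a)/(6EI) = 3316/EI
  δ_0 = 3916/EI
Tip deflection under a unit load at C: L³/(3EI) = 204.7/EI.
With EI = 19000 kN·m²: δ_0 = 0.20611 m and δ_{CC} = 0.010774 m/kN.
Compatibility — the beam at C must follow the support down by 0.005 m: δ_0 − R_C·δ_{CC} = 0.005, so R_C = (0.20611 − 0.005)/0.010774 = 18.67 kN.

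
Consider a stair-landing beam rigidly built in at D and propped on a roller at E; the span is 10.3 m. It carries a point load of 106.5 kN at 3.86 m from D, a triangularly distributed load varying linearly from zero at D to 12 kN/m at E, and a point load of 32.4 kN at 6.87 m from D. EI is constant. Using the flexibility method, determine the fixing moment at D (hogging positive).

M_D = 332.5 kN·m

Remove the prop at E; the released (primary) structure is a cantilever built in at D.
Free-end deflection of the primary structure under the applied loading (downward +):
  point load 106.5 at a = 3.86: Pa²(3L − a)/(6EI) = 7151/EI
  triangular load, peak 12 at the free end: 11w₀L⁴/(120EI) = 12381/EI
  point load 32.4 at a = 6.87: Pa²(3L − a)/(6EI) = 6124/EI
  δ_0 = 25656/EI
Flexibility coefficient — unit upward force at E: δ_{EE} = L³/(3EI) = 364.2/EI.
The prop prevents deflection at E: R_E = δ_0/δ_{EE} = 25656/364.2 = 70.44 kN.
Moment equilibrium about D: M_D = Σ(load moments about D) − R_E·L = 1058 − 70.44×10.3 = 332.5 kN·m.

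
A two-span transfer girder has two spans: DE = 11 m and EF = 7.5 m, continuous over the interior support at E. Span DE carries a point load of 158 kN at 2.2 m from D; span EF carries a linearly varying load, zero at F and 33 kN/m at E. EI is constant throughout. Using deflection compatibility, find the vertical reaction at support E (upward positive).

R_E = 147.6 kN

Release continuity at E by inserting a hinge; the redundant is the internal moment M_E. The primary structure is two simply-supported spans DE and EF.
End slopes at the hinge E, treating each span as simply supported:
  span DE: point load 158 at a = 2.2: Pab(L + a)/(6LEI) = 611.8/EI
  span EF: triangular load, peak 33: w₀L³/(45EI) = 309.4/EI
  relative rotation θ_0 = (611.8 + 309.4)/EI = 921.2/EI
A unit hogging moment at E produces rotation L₁/(3EI) + L₂/(3EI) = 6.167/EI.
Slope continuity at E: θ_0 = M_E·6.167/EI, so M_E = 921.2/6.167 = 149.4 kN·m (hogging).
Span DE, ΣM about D with M_E applied at E: R_E^{DE}·11 = 347.6 + 149.4, so R_E^{DE} = 45.18 kN and R_D = 158 − 45.18 = 112.8 kN.
Span EF, ΣM about F: R_E^{EF}·7.5 = 618.8 + 149.4, so R_E^{EF} = 102.4 kN and R_F = 123.8 − 102.4 = 21.33 kN.
R_E = 45.18 + 102.4 = 147.6 kN.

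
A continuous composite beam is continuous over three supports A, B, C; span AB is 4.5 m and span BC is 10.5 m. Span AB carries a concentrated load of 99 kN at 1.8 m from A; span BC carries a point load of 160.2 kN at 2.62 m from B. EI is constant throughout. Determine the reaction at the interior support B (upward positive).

Insert a hinge at B; M_B is the redundant, and each span becomes simply supported.
Discontinuity in slope at B on the released structure — sum the simple-span end rotations:
  span AB: point load 99 at a = 1.8: Pab(L + a)/(6LEI) = 112.3/EI
  span BC: point load 160.2 at a = 2.62: Pab(L + b)/(6LEI) = 964.9/EI
  relative rotation θ_0 = (112.3 + 964.9)/EI = 1077/EI
A unit hogging moment at B produces rotation L₁/(3EI) + L₂/(3EI) = 5/EI.
Slope continuity at B: θ_0 = M_B·5/EI, so M_B = 1077/5 = 215.4 kN·m (hogging).
Span AB, ΣM about A with M_B applied at B: R_B^{AB}·4.5 = 178.2 + 215.4, so R_B^{AB} = 87.48 kN and R_A = 99 − 87.48 = 11.52 kN.
Span BC, ΣM about C: R_B^{BC}·10.5 = 1262 + 215.4, so R_B^{BC} = 140.7 kN and R_C = 160.2 − 140.7 = 19.46 kN.
R_B = 87.48 + 140.7 = 228.2 kN.

R_B = 228.2 kN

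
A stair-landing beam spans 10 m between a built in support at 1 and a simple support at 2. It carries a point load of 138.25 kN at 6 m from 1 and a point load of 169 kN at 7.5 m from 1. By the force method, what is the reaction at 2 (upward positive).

Choose R_2 as the redundant. The primary structure is the cantilever fixed at 1.
Free-end deflection of the primary structure under the applied loading (downward +):
  point load 138.25 at a = 6: Pa²(3L − a)/(6EI) = 19908/EI
  point load 169 at a = 7.5: Pa²(3L − a)/(6EI) = 35648/EI
  δ_0 = 55556/EI
Flexibility coefficient — unit upward force at 2: δ_{22} = L³/(3EI) = 333.3/EI.
Compatibility at 2: δ_0 − R_2·δ_{22} = 0, so R_2 = 55556/333.3 = 166.7 kN.

R_2 = 166.7 kN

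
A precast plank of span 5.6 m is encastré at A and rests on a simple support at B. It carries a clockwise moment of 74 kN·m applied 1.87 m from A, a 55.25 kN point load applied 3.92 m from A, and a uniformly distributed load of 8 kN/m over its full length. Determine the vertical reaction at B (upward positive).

R_B = 58.96 kN

Choose R_B as the redundant. The primary structure is the cantilever fixed at A.
Primary-structure tip deflection at B by superposition:
  clockwise couple 74 at a = 1.87: M₀a(2L − a)/(2EI) = 645.5/EI
  point load 55.25 at a = 3.92: Pa²(3L − a)/(6EI) = 1823/EI
  UDL 8: wL⁴/(8EI) = 983.4/EI
  δ_0 = 3451/EI
Tip deflection under a unit load at B: L³/(3EI) = 58.54/EI.
The prop prevents deflection at B: R_B = δ_0/δ_{BB} = 3451/58.54 = 58.96 kN.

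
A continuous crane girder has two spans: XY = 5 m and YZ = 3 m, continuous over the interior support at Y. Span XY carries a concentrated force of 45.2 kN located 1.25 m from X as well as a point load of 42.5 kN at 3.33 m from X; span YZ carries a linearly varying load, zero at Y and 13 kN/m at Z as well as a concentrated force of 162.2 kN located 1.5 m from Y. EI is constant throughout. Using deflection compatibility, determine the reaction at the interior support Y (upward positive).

R_Y = 168.8 kN

Release continuity at Y by inserting a hinge; the redundant is the internal moment M_Y. The primary structure is two simply-supported spans XY and YZ.
Discontinuity in slope at Y on the released structure — sum the simple-span end rotations:
  span XY: point load 45.2 at a = 1.25: Pab(L + a)/(6LEI) = 44.14/EI
  span XY: point load 42.5 at a = 3.33: Pab(L + a)/(6LEI) = 65.63/EI
  span YZ: triangular load, peak 13: 7w₀L³/(360EI) = 6.825/EI
  span YZ: point load 162.2 at a = 1.5: Pab(L + b)/(6LEI) = 91.24/EI
  relative rotation θ_0 = (109.8 + 98.06)/EI = 207.8/EI
A unit hogging moment at Y produces rotation L₁/(3EI) + L₂/(3EI) = 2.667/EI.
Compatibility: M_Y·(L₁+L₂)/(3EI) = θ_0, giving M_Y = 77.94 kN·m (hogging).
Span XY, ΣM about X with M_Y applied at Y: R_Y^{XY}·5 = 198 + 77.94, so R_Y^{XY} = 55.19 kN and R_X = 87.7 − 55.19 = 32.51 kN.
Span YZ, ΣM about Z: R_Y^{YZ}·3 = 262.8 + 77.94, so R_Y^{YZ} = 113.6 kN and R_Z = 181.7 − 113.6 = 68.12 kN.
R_Y = 55.19 + 113.6 = 168.8 kN.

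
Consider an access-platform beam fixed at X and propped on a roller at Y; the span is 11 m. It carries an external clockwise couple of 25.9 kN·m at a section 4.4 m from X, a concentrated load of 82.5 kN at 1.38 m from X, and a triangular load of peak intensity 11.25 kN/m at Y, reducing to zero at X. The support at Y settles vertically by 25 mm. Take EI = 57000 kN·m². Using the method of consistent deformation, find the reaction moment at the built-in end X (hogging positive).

Release the roller at Y. Primary structure: cantilever fixed at X.
Downward deflection at the released point Y due to the loads:
  clockwise couple 25.9 at a = 4.4: M₀a(2L − a)/(2EI) = 1003/EI
  point load 82.5 at a = 1.38: Pa²(3L − a)/(6EI) = 828/EI
  triangular load, peak 11.25 at the free end: 11w₀L⁴/(120EI) = 15099/EI
  δ_0 = 16929/EI
Flexibility coefficient — unit upward force at Y: δ_{YY} = L³/(3EI) = 443.7/EI.
With EI = 57000 kN·m²: δ_0 = 0.29701 m and δ_{YY} = 0.007784 m/kN.
Compatibility — the beam at Y must follow the support down by 0.025 m: δ_0 − R_Y·δ_{YY} = 0.025, so R_Y = (0.29701 − 0.025)/0.007784 = 34.95 kN.
Moment equilibrium about X: M_X = Σ(load moments about X) − R_Y·L = 593.5 − 34.95×11 = 209.1 kN·m.

M_X = 209.1 kN·m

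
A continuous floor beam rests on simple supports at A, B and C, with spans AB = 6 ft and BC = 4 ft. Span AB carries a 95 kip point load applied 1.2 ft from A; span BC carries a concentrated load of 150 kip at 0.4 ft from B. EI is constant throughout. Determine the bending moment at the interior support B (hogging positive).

Insert a hinge at B; M_B is the redundant, and each span becomes simply supported.
End slopes at the hinge B, treating each span as simply supported:
  span AB: point load 95 at a = 1.2: Pab(L + a)/(6LEI) = 109.4/EI
  span BC: point load 150 at a = 0.4: Pab(L + b)/(6LEI) = 68.4/EI
  relative rotation θ_0 = (109.4 + 68.4)/EI = 177.8/EI
A unit hogging moment at B produces rotation L₁/(3EI) + L₂/(3EI) = 3.333/EI.
Compatibility: M_B·(L₁+L₂)/(3EI) = θ_0, giving M_B = 53.35 kip·ft (hogging).

M_B = 53.35 kip·ft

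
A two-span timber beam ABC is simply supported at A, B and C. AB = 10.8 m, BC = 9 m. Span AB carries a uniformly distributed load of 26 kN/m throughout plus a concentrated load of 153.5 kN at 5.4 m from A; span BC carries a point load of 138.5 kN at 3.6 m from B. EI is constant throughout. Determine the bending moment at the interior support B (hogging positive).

Insert a hinge at B; M_B is the redundant, and each span becomes simply supported.
Discontinuity in slope at B on the released structure — sum the simple-span end rotations:
  span AB: UDL 26: wL³/(24EI) = 1365/EI
  span AB: point load 153.5 at a = 5.4: Pab(L + a)/(6LEI) = 1119/EI
  span BC: point load 138.5 at a = 3.6: Pab(L + b)/(6LEI) = 718/EI
  relative rotation θ_0 = (2484 + 718)/EI = 3202/EI
A unit hogging moment at B produces rotation L₁/(3EI) + L₂/(3EI) = 6.6/EI.
Compatibility: M_B·(L₁+L₂)/(3EI) = θ_0, giving M_B = 485.1 kN·m (hogging).

M_B = 485.1 kN·m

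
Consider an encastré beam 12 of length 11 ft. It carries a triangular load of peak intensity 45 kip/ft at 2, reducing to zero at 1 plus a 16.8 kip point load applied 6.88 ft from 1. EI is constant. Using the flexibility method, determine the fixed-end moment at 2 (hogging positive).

Take the two fixed-end moments M_1, M_2 as redundants; the released structure is the simple span 12.
On the primary (simply-supported) span, the end slopes from the loading are:
  at 1: triangular load, peak 45: 7w₀L³/(360EI) = 1165/EI
  at 2: triangular load, peak 45: w₀L³/(45EI) = 1331/EI
  at 1: point load 16.8 at a = 6.88: Pab(L + b)/(6LEI) = 109.1/EI
  at 2: point load 16.8 at a = 6.88: Pab(L + a)/(6LEI) = 129/EI
  θ_10 = 1274/EI,  θ_20 = 1460/EI
Flexibility coefficients: a unit moment at one end gives L/(3EI) there and L/(6EI) at the far end, so f₁₁ = f₂₂ = 3.667/EI and f₁₂ = f₂₁ = 1.833/EI.
Compatibility — zero rotation at each built-in end:
  3.667 M_1 + 1.833 M_2 = 1274
  1.833 M_1 + 3.667 M_2 = 1460
Solving the pair gives M_1 = 197.7 kip·ft and M_2 = 299.3 kip·ft (hogging).

M_2 = 299.3 kip·ft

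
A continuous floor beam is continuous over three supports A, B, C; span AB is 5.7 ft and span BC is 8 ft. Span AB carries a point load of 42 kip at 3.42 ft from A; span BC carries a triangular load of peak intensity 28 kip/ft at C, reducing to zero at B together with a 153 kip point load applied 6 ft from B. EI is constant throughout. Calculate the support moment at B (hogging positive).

Take M_B as the redundant. Released structure: two simple spans AB and BC with a hinge at B.
Rotations at B on the released spans (each span's end-slope, ×1/EI):
  span AB: point load 42 at a = 3.42: Pab(L + a)/(6LEI) = 87.33/EI
  span BC: triangular load, peak 28: 7w₀L³/(360EI) = 278.8/EI
  span BC: point load 153 at a = 6: Pab(L + b)/(6LEI) = 382.5/EI
  relative rotation θ_0 = (87.33 + 661.3)/EI = 748.6/EI
A unit hogging moment at B produces rotation L₁/(3EI) + L₂/(3EI) = 4.567/EI.
Slope continuity at B: θ_0 = M_B·4.567/EI, so M_B = 748.6/4.567 = 163.9 kip·ft (hogging).

M_B = 163.9 kip·ft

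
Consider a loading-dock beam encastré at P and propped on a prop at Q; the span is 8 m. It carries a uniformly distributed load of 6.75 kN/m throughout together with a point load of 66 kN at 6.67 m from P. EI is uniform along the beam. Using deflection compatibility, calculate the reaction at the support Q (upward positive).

R_Q = 69.94 kN

Choose R_Q as the redundant. The primary structure is the cantilever fixed at P.
Deflection at Q on the released cantilever, summing each load's contribution:
  UDL 6.75: wL⁴/(8EI) = 3456/EI
  point load 66 at a = 6.67: Pa²(3L − a)/(6EI) = 8481/EI
  δ_0 = 11937/EI
Tip deflection under a unit load at Q: L³/(3EI) = 170.7/EI.
Compatibility at Q: δ_0 − R_Q·δ_{QQ} = 0, so R_Q = 11937/170.7 = 69.94 kN.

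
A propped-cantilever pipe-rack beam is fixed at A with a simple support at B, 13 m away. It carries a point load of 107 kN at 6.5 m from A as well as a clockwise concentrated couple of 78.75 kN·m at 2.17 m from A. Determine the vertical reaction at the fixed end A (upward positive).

R_A = 70.78 kN

Choose R_B as the redundant. The primary structure is the cantilever fixed at A.
Deflection at B on the released cantilever, summing each load's contribution:
  point load 107 at a = 6.5: Pa²(3L − a)/(6EI) = 24487/EI
  clockwise couple 78.75 at a = 2.17: M₀a(2L − a)/(2EI) = 2036/EI
  δ_0 = 26524/EI
Flexibility coefficient — unit upward force at B: δ_{BB} = L³/(3EI) = 732.3/EI.
Compatibility at B: δ_0 − R_B·δ_{BB} = 0, so R_B = 26524/732.3 = 36.22 kN.
Vertical equilibrium: R_A = ΣP − R_B = 107 − 36.22 = 70.78 kN.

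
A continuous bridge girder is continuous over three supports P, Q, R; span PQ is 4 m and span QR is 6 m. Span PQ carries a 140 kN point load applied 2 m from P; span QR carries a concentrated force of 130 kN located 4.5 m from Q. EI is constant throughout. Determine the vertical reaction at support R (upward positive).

Release continuity at Q by inserting a hinge; the redundant is the internal moment M_Q. The primary structure is two simply-supported spans PQ and QR.
Rotations at Q on the released spans (each span's end-slope, ×1/EI):
  span PQ: point load 140 at a = 2: Pab(L + a)/(6LEI) = 140/EI
  span QR: point load 130 at a = 4.5: Pab(L + b)/(6LEI) = 182.8/EI
  relative rotation θ_0 = (140 + 182.8)/EI = 322.8/EI
A unit hogging moment at Q produces rotation L₁/(3EI) + L₂/(3EI) = 3.333/EI.
Compatibility: M_Q·(L₁+L₂)/(3EI) = θ_0, giving M_Q = 96.84 kN·m (hogging).
Span QR, ΣM about R: R_Q^{QR}·6 = 195 + 96.84, so R_Q^{QR} = 48.64 kN and R_R = 130 − 48.64 = 81.36 kN.

R_R = 81.36 kN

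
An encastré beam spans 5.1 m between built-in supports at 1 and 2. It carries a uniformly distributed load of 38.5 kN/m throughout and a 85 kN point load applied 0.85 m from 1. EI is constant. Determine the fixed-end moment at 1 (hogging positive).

Release both end moments; the primary structure is a simply-supported span 12 with redundants M_1 and M_2.
End rotations of the released simple span under the applied load (×1/EI):
  at 1: UDL 38.5: wL³/(24EI) = 212.8/EI
  at 2: UDL 38.5: wL³/(24EI) = 212.8/EI
  at 1: point load 85 at a = 0.85: Pab(L + b)/(6LEI) = 93.82/EI
  at 2: point load 85 at a = 0.85: Pab(L + a)/(6LEI) = 59.71/EI
  θ_10 = 306.6/EI,  θ_20 = 272.5/EI
Flexibility coefficients: a unit moment at one end gives L/(3EI) there and L/(6EI) at the far end, so f₁₁ = f₂₂ = 1.7/EI and f₁₂ = f₂₁ = 0.85/EI.
Compatibility — zero rotation at each built-in end:
  1.7 M_1 + 0.85 M_2 = 306.6
  0.85 M_1 + 1.7 M_2 = 272.5
Solving the pair gives M_1 = 133.6 kN·m and M_2 = 93.48 kN·m (hogging).

M_1 = 133.6 kN·m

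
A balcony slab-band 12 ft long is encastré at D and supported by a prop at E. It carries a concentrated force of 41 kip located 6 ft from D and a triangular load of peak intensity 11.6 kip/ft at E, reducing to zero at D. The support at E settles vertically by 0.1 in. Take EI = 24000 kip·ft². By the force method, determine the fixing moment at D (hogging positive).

Remove the prop at E; the released (primary) structure is a cantilever built in at D.
Free-end deflection of the primary structure under the applied loading (downward +):
  point load 41 at a = 6: Pa²(3L − a)/(6EI) = 7380/EI
  triangular load, peak 11.6 at the free end: 11w₀L⁴/(120EI) = 22049/EI
  δ_0 = 29429/EI
Tip deflection under a unit load at E: L³/(3EI) = 576/EI.
With EI = 24000 kip·ft²: δ_0 = 1.2262 ft and δ_{EE} = 0.024 ft/kip.
Compatibility — the beam at E must follow the support down by 0.008333 ft: δ_0 − R_E·δ_{EE} = 0.008333, so R_E = (1.2262 − 0.008333)/0.024 = 50.75 kip.
Moment equilibrium about D: M_D = Σ(load moments about D) − R_E·L = 802.8 − 50.75×12 = 193.9 kip·ft.

M_D = 193.9 kip·ft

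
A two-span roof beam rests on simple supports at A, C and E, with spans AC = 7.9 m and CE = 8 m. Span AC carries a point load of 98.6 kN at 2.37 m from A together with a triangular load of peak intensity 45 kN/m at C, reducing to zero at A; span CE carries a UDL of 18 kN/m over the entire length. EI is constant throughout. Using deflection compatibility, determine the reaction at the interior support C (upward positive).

Take M_C as the redundant. Released structure: two simple spans AC and CE with a hinge at C.
Rotations at C on the released spans (each span's end-slope, ×1/EI):
  span AC: point load 98.6 at a = 2.37: Pab(L + a)/(6LEI) = 280/EI
  span AC: triangular load, peak 45: w₀L³/(45EI) = 493/EI
  span CE: UDL 18: wL³/(24EI) = 384/EI
  relative rotation θ_0 = (773 + 384)/EI = 1157/EI
A unit hogging moment at C produces rotation L₁/(3EI) + L₂/(3EI) = 5.3/EI.
Compatibility: M_C·(L₁+L₂)/(3EI) = θ_0, giving M_C = 218.3 kN·m (hogging).
Span AC, ΣM about A with M_C applied at C: R_C^{AC}·7.9 = 1170 + 218.3, so R_C^{AC} = 175.7 kN and R_A = 276.4 − 175.7 = 100.6 kN.
Span CE, ΣM about E: R_C^{CE}·8 = 576 + 218.3, so R_C^{CE} = 99.29 kN and R_E = 144 − 99.29 = 44.71 kN.
R_C = 175.7 + 99.29 = 275 kN.

R_C = 275 kN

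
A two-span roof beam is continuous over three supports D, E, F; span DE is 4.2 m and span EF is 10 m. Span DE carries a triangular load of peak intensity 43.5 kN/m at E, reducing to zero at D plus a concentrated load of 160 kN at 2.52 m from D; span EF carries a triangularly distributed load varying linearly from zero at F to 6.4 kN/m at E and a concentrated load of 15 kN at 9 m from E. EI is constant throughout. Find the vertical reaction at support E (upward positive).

Release continuity at E by inserting a hinge; the redundant is the internal moment M_E. The primary structure is two simply-supported spans DE and EF.
Discontinuity in slope at E on the released structure — sum the simple-span end rotations:
  span DE: triangular load, peak 43.5: w₀L³/(45EI) = 71.62/EI
  span DE: point load 160 at a = 2.52: Pab(L + a)/(6LEI) = 180.6/EI
  span EF: triangular load, peak 6.4: w₀L³/(45EI) = 142.2/EI
  span EF: point load 15 at a = 9: Pab(L + b)/(6LEI) = 24.75/EI
  relative rotation θ_0 = (252.3 + 167)/EI = 419.2/EI
A unit hogging moment at E produces rotation L₁/(3EI) + L₂/(3EI) = 4.733/EI.
Compatibility: M_E·(L₁+L₂)/(3EI) = θ_0, giving M_E = 88.57 kN·m (hogging).
Span DE, ΣM about D with M_E applied at E: R_E^{DE}·4.2 = 659 + 88.57, so R_E^{DE} = 178 kN and R_D = 251.3 − 178 = 73.36 kN.
Span EF, ΣM about F: R_E^{EF}·10 = 228.3 + 88.57, so R_E^{EF} = 31.69 kN and R_F = 47 − 31.69 = 15.31 kN.
R_E = 178 + 31.69 = 209.7 kN.

R_E = 209.7 kN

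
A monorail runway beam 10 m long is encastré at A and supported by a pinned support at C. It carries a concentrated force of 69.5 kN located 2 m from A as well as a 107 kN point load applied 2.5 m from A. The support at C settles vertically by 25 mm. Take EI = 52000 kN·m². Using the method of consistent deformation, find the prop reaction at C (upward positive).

Release the roller at C. Primary structure: cantilever fixed at A.
Primary-structure tip deflection at C by superposition:
  point load 69.5 at a = 2: Pa²(3L − a)/(6EI) = 1297/EI
  point load 107 at a = 2.5: Pa²(3L − a)/(6EI) = 3065/EI
  δ_0 = 4362/EI
Tip deflection under a unit load at C: L³/(3EI) = 333.3/EI.
With EI = 52000 kN·m²: δ_0 = 0.083893 m and δ_{CC} = 0.00641 m/kN.
Compatibility — the beam at C must follow the support down by 0.025 m: δ_0 − R_C·δ_{CC} = 0.025, so R_C = (0.083893 − 0.025)/0.00641 = 9.187 kN.

R_C = 9.187 kN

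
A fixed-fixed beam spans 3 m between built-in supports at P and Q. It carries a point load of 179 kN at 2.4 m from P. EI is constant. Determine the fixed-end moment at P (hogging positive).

M_P = 17.18 kN·m

Release both end moments; the primary structure is a simply-supported span PQ with redundants M_P and M_Q.
Simple-span end rotations at P and Q under the given loads:
  at P: point load 179 at a = 2.4: Pab(L + b)/(6LEI) = 51.55/EI
  at Q: point load 179 at a = 2.4: Pab(L + a)/(6LEI) = 77.33/EI
  θ_P0 = 51.55/EI,  θ_Q0 = 77.33/EI
Flexibility coefficients: a unit moment at one end gives L/(3EI) there and L/(6EI) at the far end, so f₁₁ = f₂₂ = 1/EI and f₁₂ = f₂₁ = 0.5/EI.
Compatibility — zero rotation at each built-in end:
  1 M_P + 0.5 M_Q = 51.55
  0.5 M_P + 1 M_Q = 77.33
Solving the pair gives M_P = 17.18 kN·m and M_Q = 68.74 kN·m (hogging).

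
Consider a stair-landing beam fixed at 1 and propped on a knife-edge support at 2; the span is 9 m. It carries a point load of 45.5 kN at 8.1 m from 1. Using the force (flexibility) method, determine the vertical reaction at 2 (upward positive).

R_2 = 38.7 kN

Release the roller at 2. Primary structure: cantilever fixed at 1.
Downward deflection at the released point 2 due to the loads:
  point load 45.5 at a = 8.1: Pa²(3L − a)/(6EI) = 9404/EI
Flexibility coefficient — unit upward force at 2: δ_{22} = L³/(3EI) = 243/EI.
The prop prevents deflection at 2: R_2 = δ_0/δ_{22} = 9404/243 = 38.7 kN.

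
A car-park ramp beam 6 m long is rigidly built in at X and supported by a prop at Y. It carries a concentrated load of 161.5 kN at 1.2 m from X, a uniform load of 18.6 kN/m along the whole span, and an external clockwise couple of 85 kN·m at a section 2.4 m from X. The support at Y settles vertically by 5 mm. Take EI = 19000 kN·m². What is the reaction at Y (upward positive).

Remove the prop at Y; the released (primary) structure is a cantilever built in at X.
Free-end deflection of the primary structure under the applied loading (downward +):
  point load 161.5 at a = 1.2: Pa²(3L − a)/(6EI) = 651.2/EI
  UDL 18.6: wL⁴/(8EI) = 3013/EI
  clockwise couple 85 at a = 2.4: M₀a(2L − a)/(2EI) = 979.2/EI
  δ_0 = 4644/EI
Flexibility coefficient — unit upward force at Y: δ_{YY} = L³/(3EI) = 72/EI.
With EI = 19000 kN·m²: δ_0 = 0.2444 m and δ_{YY} = 0.003789 m/kN.
Compatibility — the beam at Y must follow the support down by 0.005 m: δ_0 − R_Y·δ_{YY} = 0.005, so R_Y = (0.2444 − 0.005)/0.003789 = 63.17 kN.

R_Y = 63.17 kN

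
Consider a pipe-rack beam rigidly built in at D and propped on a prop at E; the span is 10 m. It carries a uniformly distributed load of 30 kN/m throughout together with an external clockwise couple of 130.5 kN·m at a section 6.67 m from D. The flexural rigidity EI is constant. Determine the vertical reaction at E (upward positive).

R_E = 129.9 kN

Remove the prop at E; the released (primary) structure is a cantilever built in at D.
Deflection at E on the released cantilever, summing each load's contribution:
  UDL 30: wL⁴/(8EI) = 37500/EI
  clockwise couple 130.5 at a = 6.67: M₀a(2L − a)/(2EI) = 5801/EI
  δ_0 = 43301/EI
Tip deflection under a unit load at E: L³/(3EI) = 333.3/EI.
Compatibility at E: δ_0 − R_E·δ_{EE} = 0, so R_E = 43301/333.3 = 129.9 kN.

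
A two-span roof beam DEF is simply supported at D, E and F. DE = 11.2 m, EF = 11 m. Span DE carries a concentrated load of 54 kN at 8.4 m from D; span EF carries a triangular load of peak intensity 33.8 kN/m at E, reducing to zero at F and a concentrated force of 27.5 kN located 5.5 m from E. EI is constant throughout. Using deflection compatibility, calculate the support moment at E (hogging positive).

M_E = 213.3 kN·m

Release continuity at E by inserting a hinge; the redundant is the internal moment M_E. The primary structure is two simply-supported spans DE and EF.
End slopes at the hinge E, treating each span as simply supported:
  span DE: point load 54 at a = 8.4: Pab(L + a)/(6LEI) = 370.4/EI
  span EF: triangular load, peak 33.8: w₀L³/(45EI) = 999.7/EI
  span EF: point load 27.5 at a = 5.5: Pab(L + b)/(6LEI) = 208/EI
  relative rotation θ_0 = (370.4 + 1208)/EI = 1578/EI
A unit hogging moment at E produces rotation L₁/(3EI) + L₂/(3EI) = 7.4/EI.
Slope continuity at E: θ_0 = M_E·7.4/EI, so M_E = 1578/7.4 = 213.3 kN·m (hogging).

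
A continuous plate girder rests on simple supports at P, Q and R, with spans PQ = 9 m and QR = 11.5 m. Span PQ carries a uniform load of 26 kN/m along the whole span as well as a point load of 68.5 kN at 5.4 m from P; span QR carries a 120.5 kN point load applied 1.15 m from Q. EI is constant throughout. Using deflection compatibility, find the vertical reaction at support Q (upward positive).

Release continuity at Q by inserting a hinge; the redundant is the internal moment M_Q. The primary structure is two simply-supported spans PQ and QR.
Rotations at Q on the released spans (each span's end-slope, ×1/EI):
  span PQ: UDL 26: wL³/(24EI) = 789.8/EI
  span PQ: point load 68.5 at a = 5.4: Pab(L + a)/(6LEI) = 355.1/EI
  span QR: point load 120.5 at a = 1.15: Pab(L + b)/(6LEI) = 454.2/EI
  relative rotation θ_0 = (1145 + 454.2)/EI = 1599/EI
A unit hogging moment at Q produces rotation L₁/(3EI) + L₂/(3EI) = 6.833/EI.
Compatibility: M_Q·(L₁+L₂)/(3EI) = θ_0, giving M_Q = 234 kN·m (hogging).
Span PQ, ΣM about P with M_Q applied at Q: R_Q^{PQ}·9 = 1423 + 234, so R_Q^{PQ} = 184.1 kN and R_P = 302.5 − 184.1 = 118.4 kN.
Span QR, ΣM about R: R_Q^{QR}·11.5 = 1247 + 234, so R_Q^{QR} = 128.8 kN and R_R = 120.5 − 128.8 = -8.298 kN.
R_Q = 184.1 + 128.8 = 312.9 kN.

R_Q = 312.9 kN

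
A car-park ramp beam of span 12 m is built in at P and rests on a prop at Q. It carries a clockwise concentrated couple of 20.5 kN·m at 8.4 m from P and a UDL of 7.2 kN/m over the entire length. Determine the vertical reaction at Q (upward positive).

R_Q = 34.73 kN

Remove the prop at Q; the released (primary) structure is a cantilever built in at P.
Deflection at Q on the released cantilever, summing each load's contribution:
  clockwise couple 20.5 at a = 8.4: M₀a(2L − a)/(2EI) = 1343/EI
  UDL 7.2: wL⁴/(8EI) = 18662/EI
  δ_0 = 20006/EI
Tip deflection under a unit load at Q: L³/(3EI) = 576/EI.
The prop prevents deflection at Q: R_Q = δ_0/δ_{QQ} = 20006/576 = 34.73 kN.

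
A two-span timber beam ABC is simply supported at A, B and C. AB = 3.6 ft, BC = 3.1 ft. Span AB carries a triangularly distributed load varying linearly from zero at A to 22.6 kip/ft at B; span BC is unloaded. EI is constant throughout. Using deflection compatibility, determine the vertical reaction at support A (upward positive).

R_A = 10.65 kip

Release continuity at B by inserting a hinge; the redundant is the internal moment M_B. The primary structure is two simply-supported spans AB and BC.
Discontinuity in slope at B on the released structure — sum the simple-span end rotations:
  span AB: triangular load, peak 22.6: w₀L³/(45EI) = 23.43/EI
  relative rotation θ_0 = (23.43 + 0)/EI = 23.43/EI
A unit hogging moment at B produces rotation L₁/(3EI) + L₂/(3EI) = 2.233/EI.
Slope continuity at B: θ_0 = M_B·2.233/EI, so M_B = 23.43/2.233 = 10.49 kip·ft (hogging).
Span AB, ΣM about A with M_B applied at B: R_B^{AB}·3.6 = 97.63 + 10.49, so R_B^{AB} = 30.03 kip and R_A = 40.68 − 30.03 = 10.65 kip.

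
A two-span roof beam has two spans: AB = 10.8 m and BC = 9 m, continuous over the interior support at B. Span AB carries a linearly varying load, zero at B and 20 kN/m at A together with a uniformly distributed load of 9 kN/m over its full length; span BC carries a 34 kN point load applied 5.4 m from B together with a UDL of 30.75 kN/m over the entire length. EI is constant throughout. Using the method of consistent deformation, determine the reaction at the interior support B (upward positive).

R_B = 299.9 kN

Take M_B as the redundant. Released structure: two simple spans AB and BC with a hinge at B.
Rotations at B on the released spans (each span's end-slope, ×1/EI):
  span AB: triangular load, peak 20: 7w₀L³/(360EI) = 489.9/EI
  span AB: UDL 9: wL³/(24EI) = 472.4/EI
  span BC: point load 34 at a = 5.4: Pab(L + b)/(6LEI) = 154.2/EI
  span BC: UDL 30.75: wL³/(24EI) = 934/EI
  relative rotation θ_0 = (962.3 + 1088)/EI = 2051/EI
A unit hogging moment at B produces rotation L₁/(3EI) + L₂/(3EI) = 6.6/EI.
Slope continuity at B: θ_0 = M_B·6.6/EI, so M_B = 2051/6.6 = 310.7 kN·m (hogging).
Span AB, ΣM about A with M_B applied at B: R_B^{AB}·10.8 = 913.7 + 310.7, so R_B^{AB} = 113.4 kN and R_A = 205.2 − 113.4 = 91.83 kN.
Span BC, ΣM about C: R_B^{BC}·9 = 1368 + 310.7, so R_B^{BC} = 186.5 kN and R_C = 310.8 − 186.5 = 124.3 kN.
R_B = 113.4 + 186.5 = 299.9 kN.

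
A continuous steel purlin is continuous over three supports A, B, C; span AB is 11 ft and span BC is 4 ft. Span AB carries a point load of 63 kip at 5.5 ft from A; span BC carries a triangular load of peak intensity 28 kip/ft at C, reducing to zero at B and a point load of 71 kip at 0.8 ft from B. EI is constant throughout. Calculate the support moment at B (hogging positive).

M_B = 113.2 kip·ft

Insert a hinge at B; M_B is the redundant, and each span becomes simply supported.
End slopes at the hinge B, treating each span as simply supported:
  span AB: point load 63 at a = 5.5: Pab(L + a)/(6LEI) = 476.4/EI
  span BC: triangular load, peak 28: 7w₀L³/(360EI) = 34.84/EI
  span BC: point load 71 at a = 0.8: Pab(L + b)/(6LEI) = 54.53/EI
  relative rotation θ_0 = (476.4 + 89.37)/EI = 565.8/EI
A unit hogging moment at B produces rotation L₁/(3EI) + L₂/(3EI) = 5/EI.
Compatibility: M_B·(L₁+L₂)/(3EI) = θ_0, giving M_B = 113.2 kip·ft (hogging).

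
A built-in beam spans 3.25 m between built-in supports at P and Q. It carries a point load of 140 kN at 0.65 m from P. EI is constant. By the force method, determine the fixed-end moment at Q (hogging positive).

M_Q = 14.56 kN·m

Release both end moments; the primary structure is a simply-supported span PQ with redundants M_P and M_Q.
Simple-span end rotations at P and Q under the given loads:
  at P: point load 140 at a = 0.65: Pab(L + b)/(6LEI) = 70.98/EI
  at Q: point load 140 at a = 0.65: Pab(L + a)/(6LEI) = 47.32/EI
  θ_P0 = 70.98/EI,  θ_Q0 = 47.32/EI
Flexibility coefficients: a unit moment at one end gives L/(3EI) there and L/(6EI) at the far end, so f₁₁ = f₂₂ = 1.083/EI and f₁₂ = f₂₁ = 0.5417/EI.
Compatibility — zero rotation at each built-in end:
  1.083 M_P + 0.5417 M_Q = 70.98
  0.5417 M_P + 1.083 M_Q = 47.32
Solving the pair gives M_P = 58.24 kN·m and M_Q = 14.56 kN·m (hogging).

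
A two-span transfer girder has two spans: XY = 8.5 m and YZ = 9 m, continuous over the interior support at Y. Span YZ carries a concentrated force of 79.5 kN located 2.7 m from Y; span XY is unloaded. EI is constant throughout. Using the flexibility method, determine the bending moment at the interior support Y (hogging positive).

M_Y = 65.68 kN·m

Take M_Y as the redundant. Released structure: two simple spans XY and YZ with a hinge at Y.
Rotations at Y on the released spans (each span's end-slope, ×1/EI):
  span YZ: point load 79.5 at a = 2.7: Pab(L + b)/(6LEI) = 383.2/EI
  relative rotation θ_0 = (0 + 383.2)/EI = 383.2/EI
A unit hogging moment at Y produces rotation L₁/(3EI) + L₂/(3EI) = 5.833/EI.
Compatibility: M_Y·(L₁+L₂)/(3EI) = θ_0, giving M_Y = 65.68 kN·m (hogging).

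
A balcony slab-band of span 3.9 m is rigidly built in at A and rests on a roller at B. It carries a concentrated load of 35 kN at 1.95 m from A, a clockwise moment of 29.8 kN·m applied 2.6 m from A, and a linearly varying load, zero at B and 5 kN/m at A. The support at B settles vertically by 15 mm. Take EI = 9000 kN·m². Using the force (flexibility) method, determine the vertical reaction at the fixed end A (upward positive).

R_A = 28.5 kN

Remove the prop at B; the released (primary) structure is a cantilever built in at A.
Deflection at B on the released cantilever, summing each load's contribution:
  point load 35 at a = 1.95: Pa²(3L − a)/(6EI) = 216.3/EI
  clockwise couple 29.8 at a = 2.6: M₀a(2L − a)/(2EI) = 201.4/EI
  triangular load, peak 5 at the fixed end: w₀L⁴/(30EI) = 38.56/EI
  δ_0 = 456.3/EI
Tip deflection under a unit load at B: L³/(3EI) = 19.77/EI.
With EI = 9000 kN·m²: δ_0 = 0.050697 m and δ_{BB} = 0.002197 m/kN.
Compatibility — the beam at B must follow the support down by 0.015 m: δ_0 − R_B·δ_{BB} = 0.015, so R_B = (0.050697 − 0.015)/0.002197 = 16.25 kN.
Vertical equilibrium: R_A = ΣP − R_B = 44.75 − 16.25 = 28.5 kN.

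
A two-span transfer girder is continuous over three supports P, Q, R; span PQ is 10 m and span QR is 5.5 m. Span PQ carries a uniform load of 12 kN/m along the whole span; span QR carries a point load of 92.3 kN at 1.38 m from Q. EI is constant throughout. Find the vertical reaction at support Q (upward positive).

Insert a hinge at Q; M_Q is the redundant, and each span becomes simply supported.
End slopes at the hinge Q, treating each span as simply supported:
  span PQ: UDL 12: wL³/(24EI) = 500/EI
  span QR: point load 92.3 at a = 1.38: Pab(L + b)/(6LEI) = 153/EI
  relative rotation θ_0 = (500 + 153)/EI = 653/EI
A unit hogging moment at Q produces rotation L₁/(3EI) + L₂/(3EI) = 5.167/EI.
Slope continuity at Q: θ_0 = M_Q·5.167/EI, so M_Q = 653/5.167 = 126.4 kN·m (hogging).
Span PQ, ΣM about P with M_Q applied at Q: R_Q^{PQ}·10 = 600 + 126.4, so R_Q^{PQ} = 72.64 kN and R_P = 120 − 72.64 = 47.36 kN.
Span QR, ΣM about R: R_Q^{QR}·5.5 = 380.3 + 126.4, so R_Q^{QR} = 92.12 kN and R_R = 92.3 − 92.12 = 0.1801 kN.
R_Q = 72.64 + 92.12 = 164.8 kN.

R_Q = 164.8 kN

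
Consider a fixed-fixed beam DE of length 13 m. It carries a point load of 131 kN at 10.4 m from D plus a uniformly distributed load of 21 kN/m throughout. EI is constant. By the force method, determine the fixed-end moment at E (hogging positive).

Release both end moments; the primary structure is a simply-supported span DE with redundants M_D and M_E.
On the primary (simply-supported) span, the end slopes from the loading are:
  at D: point load 131 at a = 10.4: Pab(L + b)/(6LEI) = 708.4/EI
  at E: point load 131 at a = 10.4: Pab(L + a)/(6LEI) = 1063/EI
  at D: UDL 21: wL³/(24EI) = 1922/EI
  at E: UDL 21: wL³/(24EI) = 1922/EI
  θ_D0 = 2631/EI,  θ_E0 = 2985/EI
Flexibility coefficients: a unit moment at one end gives L/(3EI) there and L/(6EI) at the far end, so f₁₁ = f₂₂ = 4.333/EI and f₁₂ = f₂₁ = 2.167/EI.
Compatibility — zero rotation at each built-in end:
  4.333 M_D + 2.167 M_E = 2631
  2.167 M_D + 4.333 M_E = 2985
Solving the pair gives M_D = 350.2 kN·m and M_E = 513.7 kN·m (hogging).

M_E = 513.7 kN·m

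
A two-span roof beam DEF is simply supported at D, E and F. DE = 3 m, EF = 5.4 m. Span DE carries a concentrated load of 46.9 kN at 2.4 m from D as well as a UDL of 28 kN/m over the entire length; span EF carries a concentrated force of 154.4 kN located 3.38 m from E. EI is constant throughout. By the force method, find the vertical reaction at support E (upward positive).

R_E = 191.6 kN

Insert a hinge at E; M_E is the redundant, and each span becomes simply supported.
Discontinuity in slope at E on the released structure — sum the simple-span end rotations:
  span DE: point load 46.9 at a = 2.4: Pab(L + a)/(6LEI) = 20.26/EI
  span DE: UDL 28: wL³/(24EI) = 31.5/EI
  span EF: point load 154.4 at a = 3.38: Pab(L + b)/(6LEI) = 241.4/EI
  relative rotation θ_0 = (51.76 + 241.4)/EI = 293.2/EI
A unit hogging moment at E produces rotation L₁/(3EI) + L₂/(3EI) = 2.8/EI.
Compatibility: M_E·(L₁+L₂)/(3EI) = θ_0, giving M_E = 104.7 kN·m (hogging).
Span DE, ΣM about D with M_E applied at E: R_E^{DE}·3 = 238.6 + 104.7, so R_E^{DE} = 114.4 kN and R_D = 130.9 − 114.4 = 16.48 kN.
Span EF, ΣM about F: R_E^{EF}·5.4 = 311.9 + 104.7, so R_E^{EF} = 77.15 kN and R_F = 154.4 − 77.15 = 77.25 kN.
R_E = 114.4 + 77.15 = 191.6 kN.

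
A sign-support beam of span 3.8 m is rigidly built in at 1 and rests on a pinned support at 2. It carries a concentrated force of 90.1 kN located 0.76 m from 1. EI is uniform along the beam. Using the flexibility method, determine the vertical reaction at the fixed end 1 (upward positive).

Release the roller at 2. Primary structure: cantilever fixed at 1.
Primary-structure tip deflection at 2 by superposition:
  point load 90.1 at a = 0.76: Pa²(3L − a)/(6EI) = 92.29/EI
Flexibility coefficient — unit upward force at 2: δ_{22} = L³/(3EI) = 18.29/EI.
Compatibility at 2: δ_0 − R_2·δ_{22} = 0, so R_2 = 92.29/18.29 = 5.046 kN.
Vertical equilibrium: R_1 = ΣP − R_2 = 90.1 − 5.046 = 85.05 kN.

R_1 = 85.05 kN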